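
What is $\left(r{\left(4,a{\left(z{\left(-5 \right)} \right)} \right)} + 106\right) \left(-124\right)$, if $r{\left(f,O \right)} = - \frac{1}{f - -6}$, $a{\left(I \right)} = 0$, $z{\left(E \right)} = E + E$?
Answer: $- \frac{65658}{5} \approx -13132.0$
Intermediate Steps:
$z{\left(E \right)} = 2 E$
$r{\left(f,O \right)} = - \frac{1}{6 + f}$ ($r{\left(f,O \right)} = - \frac{1}{f + 6} = - \frac{1}{6 + f}$)
$\left(r{\left(4,a{\left(z{\left(-5 \right)} \right)} \right)} + 106\right) \left(-124\right) = \left(- \frac{1}{6 + 4} + 106\right) \left(-124\right) = \left(- \frac{1}{10} + 106\right) \left(-124\right) = \frac{1059}{10} \left(-124\right) = - \frac{65658}{5}$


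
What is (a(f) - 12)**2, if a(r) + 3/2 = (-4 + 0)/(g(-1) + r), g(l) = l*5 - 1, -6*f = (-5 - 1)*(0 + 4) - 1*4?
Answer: 441/4 ≈ 110.25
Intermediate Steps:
f = 14/3 (f = -((-5 - 1)*(0 + 4) - 1*4)/6 = -(-6*4 - 4)/6 = -(-24 - 4)/6 = -1/6*(-28) = 14/3 ≈ 4.6667)
g(l) = -1 + 5*l (g(l) = 5*l - 1 = -1 + 5*l)
a(r) = -3/2 - 4/(-6 + r) (a(r) = -3/2 + (-4 + 0)/((-1 + 5*(-1)) + r) = -3/2 - 4/((-1 - 5) + r) = -3/2 - 4/(-6 + r))
(a(f) - 12)**2 = ((10 - 3*14/3)/(2*(-6 + 14/3)) - 12)**2 = ((10 - 14)/(2*(-4/3)) - 12)**2 = ((1/2)*(-3/4)*(-4) - 12)**2 = (3/2 - 12)**2 = (-21/2)**2 = 441/4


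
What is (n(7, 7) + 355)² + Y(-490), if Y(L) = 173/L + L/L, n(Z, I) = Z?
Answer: 64211877/490 ≈ 1.3104e+5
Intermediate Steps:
Y(L) = 1 + 173/L (Y(L) = 173/L + 1 = 1 + 173/L)
(n(7, 7) + 355)² + Y(-490) = (7 + 355)² + (173 - 490)/(-490) = 362² - 1/490*(-317) = 131044 + 317/490 = 64211877/490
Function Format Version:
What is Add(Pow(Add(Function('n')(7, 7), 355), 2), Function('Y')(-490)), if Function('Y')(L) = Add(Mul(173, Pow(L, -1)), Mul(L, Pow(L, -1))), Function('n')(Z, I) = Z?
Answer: Rational(64211877, 490) ≈ 1.3104e+5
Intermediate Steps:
Function('Y')(L) = Add(1, Mul(173, Pow(L, -1))) (Function('Y')(L) = Add(Mul(173, Pow(L, -1)), 1) = Add(1, Mul(173, Pow(L, -1))))
Add(Pow(Add(Function('n')(7, 7), 355), 2), Function('Y')(-490)) = Add(Pow(Add(7, 355), 2), Mul(Pow(-490, -1), Add(173, -490))) = Add(Pow(362, 2), Mul(Rational(-1, 490), -317)) = Add(131044, Rational(317, 490)) = Rational(64211877, 490)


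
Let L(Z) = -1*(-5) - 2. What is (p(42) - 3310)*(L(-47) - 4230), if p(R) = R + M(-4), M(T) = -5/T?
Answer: 55234209/4 ≈ 1.3809e+7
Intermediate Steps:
L(Z) = 3 (L(Z) = 5 - 2 = 3)
p(R) = 5/4 + R (p(R) = R - 5/(-4) = R - 5*(-1/4) = R + 5/4 = 5/4 + R)
(p(42) - 3310)*(L(-47) - 4230) = ((5/4 + 42) - 3310)*(3 - 4230) = (173/4 - 3310)*(-4227) = -13067/4*(-4227) = 55234209/4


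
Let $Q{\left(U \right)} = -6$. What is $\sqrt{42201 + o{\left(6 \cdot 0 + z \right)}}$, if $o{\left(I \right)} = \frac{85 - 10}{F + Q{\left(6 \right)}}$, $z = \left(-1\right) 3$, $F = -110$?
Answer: $\frac{\sqrt{141961989}}{58} \approx 205.43$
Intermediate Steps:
$z = -3$
$o{\left(I \right)} = - \frac{75}{116}$ ($o{\left(I \right)} = \frac{85 - 10}{-110 - 6} = \frac{75}{-116} = 75 \left(- \frac{1}{116}\right) = - \frac{75}{116}$)
$\sqrt{42201 + o{\left(6 \cdot 0 + z \right)}} = \sqrt{42201 - \frac{75}{116}} = \sqrt{\frac{4895241}{116}} = \frac{\sqrt{141961989}}{58}$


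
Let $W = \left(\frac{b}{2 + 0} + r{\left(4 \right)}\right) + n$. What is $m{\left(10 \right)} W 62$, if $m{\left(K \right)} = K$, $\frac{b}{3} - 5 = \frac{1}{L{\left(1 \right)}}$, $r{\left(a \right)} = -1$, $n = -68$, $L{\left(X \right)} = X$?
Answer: $-37200$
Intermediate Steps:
$b = 18$ ($b = 15 + \frac{3}{1} = 15 + 3 \cdot 1 = 15 + 3 = 18$)
$W = -60$ ($W = \left(\frac{18}{2 + 0} - 1\right) - 68 = \left(\frac{18}{2} - 1\right) - 68 = \left(18 \cdot \frac{1}{2} - 1\right) - 68 = \left(9 - 1\right) - 68 = 8 - 68 = -60$)
$m{\left(10 \right)} W 62 = 10 \left(-60\right) 62 = \left(-600\right) 62 = -37200$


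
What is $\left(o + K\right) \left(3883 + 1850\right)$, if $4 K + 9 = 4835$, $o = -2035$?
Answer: $- \frac{9499581}{2} \approx -4.7498 \cdot 10^{6}$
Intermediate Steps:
$K = \frac{2413}{2}$ ($K = - \frac{9}{4} + \frac{1}{4} \cdot 4835 = - \frac{9}{4} + \frac{4835}{4} = \frac{2413}{2} \approx 1206.5$)
$\left(o + K\right) \left(3883 + 1850\right) = \left(-2035 + \frac{2413}{2}\right) \left(3883 + 1850\right) = \left(- \frac{1657}{2}\right) 5733 = - \frac{9499581}{2}$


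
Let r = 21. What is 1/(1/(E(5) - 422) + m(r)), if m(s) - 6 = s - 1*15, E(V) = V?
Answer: 417/5003 ≈ 0.083350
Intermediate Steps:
m(s) = -9 + s (m(s) = 6 + (s - 1*15) = 6 + (s - 15) = 6 + (-15 + s) = -9 + s)
1/(1/(E(5) - 422) + m(r)) = 1/(1/(5 - 422) + (-9 + 21)) = 1/(1/(-417) + 12) = 1/(-1/417 + 12) = 1/(5003/417) = 417/5003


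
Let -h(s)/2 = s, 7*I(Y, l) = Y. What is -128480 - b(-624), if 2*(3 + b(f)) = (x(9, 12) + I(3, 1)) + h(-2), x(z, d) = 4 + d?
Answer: -1798821/14 ≈ -1.2849e+5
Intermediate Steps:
I(Y, l) = Y/7
h(s) = -2*s
b(f) = 101/14 (b(f) = -3 + (((4 + 12) + (⅐)*3) - 2*(-2))/2 = -3 + ((16 + 3/7) + 4)/2 = -3 + (115/7 + 4)/2 = -3 + (½)*(143/7) = -3 + 143/14 = 101/14)
-128480 - b(-624) = -128480 - 1*101/14 = -128480 - 101/14 = -1798821/14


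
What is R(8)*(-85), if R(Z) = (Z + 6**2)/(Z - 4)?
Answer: -935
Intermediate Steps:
R(Z) = (36 + Z)/(-4 + Z) (R(Z) = (Z + 36)/(-4 + Z) = (36 + Z)/(-4 + Z))
R(8)*(-85) = ((36 + 8)/(-4 + 8))*(-85) = (44/4)*(-85) = ((1/4)*44)*(-85) = 11*(-85) = -935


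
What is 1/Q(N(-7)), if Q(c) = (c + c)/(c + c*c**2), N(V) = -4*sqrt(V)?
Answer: -111/2 ≈ -55.500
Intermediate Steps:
Q(c) = 2*c/(c + c**3) (Q(c) = (2*c)/(c + c**3) = 2*c/(c + c**3))
1/Q(N(-7)) = 1/(2/(1 + (-4*I*sqrt(7))**2)) = 1/(2/(1 - 112)) = 1/(2/(-111)) = 1/(2*(-1/111)) = 1/(-2/111) = -111/2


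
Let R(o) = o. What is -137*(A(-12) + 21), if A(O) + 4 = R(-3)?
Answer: -1918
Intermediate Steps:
A(O) = -7 (A(O) = -4 - 3 = -7)
-137*(A(-12) + 21) = -137*(-7 + 21) = -137*14 = -1918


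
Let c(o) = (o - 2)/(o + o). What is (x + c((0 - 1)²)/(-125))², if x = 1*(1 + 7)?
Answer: 4004001/62500 ≈ 64.064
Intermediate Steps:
c(o) = (-2 + o)/(2*o) (c(o) = (-2 + o)/((2*o)) = (-2 + o)*(1/(2*o)) = (-2 + o)/(2*o))
x = 8 (x = 1*8 = 8)
(x + c((0 - 1)²)/(-125))² = (8 + ((-2 + (0 - 1)²)/(2*((0 - 1)²)))/(-125))² = (8 + ((-2 + (-1)²)/(2*((-1)²)))*(-1/125))² = (8 + ((½)*(-2 + 1)/1)*(-1/125))² = (8 + ((½)*1*(-1))*(-1/125))² = (8 - ½*(-1/125))² = (8 + 1/250)² = (2001/250)² = 4004001/62500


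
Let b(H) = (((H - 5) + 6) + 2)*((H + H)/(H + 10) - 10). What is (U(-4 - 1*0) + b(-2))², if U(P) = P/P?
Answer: 361/4 ≈ 90.250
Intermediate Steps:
U(P) = 1
b(H) = (-10 + 2*H/(10 + H))*(3 + H) (b(H) = (((-5 + H) + 6) + 2)*((2*H)/(10 + H) - 10) = ((1 + H) + 2)*(2*H/(10 + H) - 10) = (3 + H)*(-10 + 2*H/(10 + H)) = (-10 + 2*H/(10 + H))*(3 + H))
(U(-4 - 1*0) + b(-2))² = (1 + 4*(-75 - 31*(-2) - 2*(-2)²)/(10 - 2))² = (1 + 4*(-75 + 62 - 2*4)/8)² = (1 + 4*(⅛)*(-75 + 62 - 8))² = (1 + 4*(⅛)*(-21))² = (1 - 21/2)² = (-19/2)² = 361/4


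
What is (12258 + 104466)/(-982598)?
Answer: -58362/491299 ≈ -0.11879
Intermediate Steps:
(12258 + 104466)/(-982598) = 116724*(-1/982598) = -58362/491299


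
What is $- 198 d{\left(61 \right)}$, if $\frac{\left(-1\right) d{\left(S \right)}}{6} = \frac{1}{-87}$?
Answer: $- \frac{396}{29} \approx -13.655$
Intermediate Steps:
$d{\left(S \right)} = \frac{2}{29}$ ($d{\left(S \right)} = - \frac{6}{-87} = \left(-6\right) \left(- \frac{1}{87}\right) = \frac{2}{29}$)
$- 198 d{\left(61 \right)} = \left(-198\right) \frac{2}{29} = - \frac{396}{29}$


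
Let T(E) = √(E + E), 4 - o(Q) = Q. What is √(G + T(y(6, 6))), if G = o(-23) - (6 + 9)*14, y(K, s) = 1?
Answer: √(-183 + √2) ≈ 13.475*I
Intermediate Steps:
o(Q) = 4 - Q
T(E) = √2*√E (T(E) = √(2*E) = √2*√E)
G = -183 (G = (4 - 1*(-23)) - (6 + 9)*14 = (4 + 23) - 15*14 = 27 - 1*210 = 27 - 210 = -183)
√(G + T(y(6, 6))) = √(-183 + √2*√1) = √(-183 + √2*1) = √(-183 + √2)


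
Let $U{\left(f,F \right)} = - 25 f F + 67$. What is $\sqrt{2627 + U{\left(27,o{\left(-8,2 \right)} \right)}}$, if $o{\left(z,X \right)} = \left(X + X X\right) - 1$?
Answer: $i \sqrt{681} \approx 26.096 i$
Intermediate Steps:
$o{\left(z,X \right)} = -1 + X + X^{2}$ ($o{\left(z,X \right)} = \left(X + X^{2}\right) - 1 = -1 + X + X^{2}$)
$U{\left(f,F \right)} = 67 - 25 F f$ ($U{\left(f,F \right)} = - 25 F f + 67 = 67 - 25 F f$)
$\sqrt{2627 + U{\left(27,o{\left(-8,2 \right)} \right)}} = \sqrt{2627 + \left(67 - 25 \left(-1 + 2 + 2^{2}\right) 27\right)} = \sqrt{2627 + \left(67 - 25 \left(-1 + 2 + 4\right) 27\right)} = \sqrt{2627 + \left(67 - 125 \cdot 27\right)} = \sqrt{2627 + \left(67 - 3375\right)} = \sqrt{2627 - 3308} = \sqrt{-681} = i \sqrt{681}$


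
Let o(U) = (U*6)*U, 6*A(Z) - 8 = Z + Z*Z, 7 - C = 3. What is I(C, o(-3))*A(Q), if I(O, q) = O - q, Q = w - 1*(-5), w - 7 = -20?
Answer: -1600/3 ≈ -533.33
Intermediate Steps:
w = -13 (w = 7 - 20 = -13)
Q = -8 (Q = -13 - 1*(-5) = -13 + 5 = -8)
C = 4 (C = 7 - 1*3 = 7 - 3 = 4)
A(Z) = 4/3 + Z/6 + Z²/6 (A(Z) = 4/3 + (Z + Z*Z)/6 = 4/3 + (Z + Z²)/6 = 4/3 + (Z/6 + Z²/6) = 4/3 + Z/6 + Z²/6)
o(U) = 6*U² (o(U) = (6*U)*U = 6*U²)
I(C, o(-3))*A(Q) = (4 - 6*(-3)²)*(4/3 + (⅙)*(-8) + (⅙)*(-8)²) = (4 - 6*9)*(4/3 - 4/3 + (⅙)*64) = (4 - 1*54)*(4/3 - 4/3 + 32/3) = (4 - 54)*(32/3) = -50*32/3 = -1600/3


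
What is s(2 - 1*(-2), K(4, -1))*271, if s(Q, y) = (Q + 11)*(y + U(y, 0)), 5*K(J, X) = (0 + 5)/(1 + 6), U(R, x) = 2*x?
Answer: 4065/7 ≈ 580.71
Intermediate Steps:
K(J, X) = 1/7 (K(J, X) = ((0 + 5)/(1 + 6))/5 = (5/7)/5 = (5*(1/7))/5 = (1/5)*(5/7) = 1/7)
s(Q, y) = y*(11 + Q) (s(Q, y) = (Q + 11)*(y + 2*0) = (11 + Q)*(y + 0) = (11 + Q)*y = y*(11 + Q))
s(2 - 1*(-2), K(4, -1))*271 = ((11 + (2 - 1*(-2)))/7)*271 = ((11 + (2 + 2))/7)*271 = ((11 + 4)/7)*271 = ((1/7)*15)*271 = (15/7)*271 = 4065/7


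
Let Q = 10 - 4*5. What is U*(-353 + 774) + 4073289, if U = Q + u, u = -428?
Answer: 3888891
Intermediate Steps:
Q = -10 (Q = 10 - 20 = -10)
U = -438 (U = -10 - 428 = -438)
U*(-353 + 774) + 4073289 = -438*(-353 + 774) + 4073289 = -438*421 + 4073289 = -184398 + 4073289 = 3888891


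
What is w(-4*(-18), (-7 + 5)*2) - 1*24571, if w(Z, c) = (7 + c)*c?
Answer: -24583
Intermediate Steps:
w(Z, c) = c*(7 + c)
w(-4*(-18), (-7 + 5)*2) - 1*24571 = ((-7 + 5)*2)*(7 + (-7 + 5)*2) - 1*24571 = (-2*2)*(7 - 2*2) - 24571 = -4*(7 - 4) - 24571 = -4*3 - 24571 = -12 - 24571 = -24583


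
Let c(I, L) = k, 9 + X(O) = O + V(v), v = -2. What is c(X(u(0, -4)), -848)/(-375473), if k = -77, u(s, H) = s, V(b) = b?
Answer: 11/53639 ≈ 0.00020507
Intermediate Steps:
X(O) = -11 + O (X(O) = -9 + (O - 2) = -9 + (-2 + O) = -11 + O)
c(I, L) = -77
c(X(u(0, -4)), -848)/(-375473) = -77/(-375473) = -77*(-1/375473) = 11/53639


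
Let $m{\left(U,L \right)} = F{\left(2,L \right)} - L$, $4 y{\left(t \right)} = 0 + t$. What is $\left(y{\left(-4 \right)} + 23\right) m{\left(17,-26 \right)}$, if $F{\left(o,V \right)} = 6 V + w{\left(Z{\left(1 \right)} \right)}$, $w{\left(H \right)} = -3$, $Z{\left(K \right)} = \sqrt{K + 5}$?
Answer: $-2926$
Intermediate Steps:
$Z{\left(K \right)} = \sqrt{5 + K}$
$y{\left(t \right)} = \frac{t}{4}$ ($y{\left(t \right)} = \frac{0 + t}{4} = \frac{t}{4}$)
$F{\left(o,V \right)} = -3 + 6 V$ ($F{\left(o,V \right)} = 6 V - 3 = -3 + 6 V$)
$m{\left(U,L \right)} = -3 + 5 L$ ($m{\left(U,L \right)} = \left(-3 + 6 L\right) - L = -3 + 5 L$)
$\left(y{\left(-4 \right)} + 23\right) m{\left(17,-26 \right)} = \left(\frac{1}{4} \left(-4\right) + 23\right) \left(-3 + 5 \left(-26\right)\right) = \left(-1 + 23\right) \left(-3 - 130\right) = 22 \left(-133\right) = -2926$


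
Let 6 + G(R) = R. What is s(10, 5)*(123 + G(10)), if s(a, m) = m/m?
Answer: 127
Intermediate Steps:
s(a, m) = 1
G(R) = -6 + R
s(10, 5)*(123 + G(10)) = 1*(123 + (-6 + 10)) = 1*(123 + 4) = 1*127 = 127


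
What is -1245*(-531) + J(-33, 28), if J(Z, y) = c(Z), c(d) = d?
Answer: 661062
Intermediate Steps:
J(Z, y) = Z
-1245*(-531) + J(-33, 28) = -1245*(-531) - 33 = 661095 - 33 = 661062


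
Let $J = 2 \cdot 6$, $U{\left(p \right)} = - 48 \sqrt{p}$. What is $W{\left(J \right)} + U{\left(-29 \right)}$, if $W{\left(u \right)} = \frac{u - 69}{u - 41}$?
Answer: $\frac{57}{29} - 48 i \sqrt{29} \approx 1.9655 - 258.49 i$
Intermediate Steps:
$J = 12$
$W{\left(u \right)} = \frac{-69 + u}{-41 + u}$
$W{\left(J \right)} + U{\left(-29 \right)} = \frac{-69 + 12}{-41 + 12} - 48 \sqrt{-29} = \frac{1}{-29} \left(-57\right) - 48 i \sqrt{29} = \left(- \frac{1}{29}\right) \left(-57\right) - 48 i \sqrt{29} = \frac{57}{29} - 48 i \sqrt{29}$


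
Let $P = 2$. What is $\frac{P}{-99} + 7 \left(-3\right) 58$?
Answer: $- \frac{120584}{99} \approx -1218.0$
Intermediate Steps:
$\frac{P}{-99} + 7 \left(-3\right) 58 = \frac{2}{-99} + 7 \left(-3\right) 58 = 2 \left(- \frac{1}{99}\right) - 1218 = - \frac{2}{99} - 1218 = - \frac{120584}{99}$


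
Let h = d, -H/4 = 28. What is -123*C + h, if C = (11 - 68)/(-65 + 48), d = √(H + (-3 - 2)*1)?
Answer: -7011/17 + 3*I*√13 ≈ -412.41 + 10.817*I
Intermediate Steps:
H = -112 (H = -4*28 = -112)
d = 3*I*√13 (d = √(-112 + (-3 - 2)*1) = √(-112 - 5*1) = √(-112 - 5) = √(-117) = 3*I*√13 ≈ 10.817*I)
h = 3*I*√13 ≈ 10.817*I
C = 57/17 (C = -57/(-17) = -57*(-1/17) = 57/17 ≈ 3.3529)
-123*C + h = -123*57/17 + 3*I*√13 = -7011/17 + 3*I*√13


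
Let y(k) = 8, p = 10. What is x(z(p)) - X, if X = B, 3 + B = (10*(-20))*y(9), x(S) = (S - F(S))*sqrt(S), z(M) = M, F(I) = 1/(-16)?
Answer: 1603 + 161*sqrt(10)/16 ≈ 1634.8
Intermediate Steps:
F(I) = -1/16
x(S) = sqrt(S)*(1/16 + S) (x(S) = (S - 1*(-1/16))*sqrt(S) = (S + 1/16)*sqrt(S) = (1/16 + S)*sqrt(S) = sqrt(S)*(1/16 + S))
B = -1603 (B = -3 + (10*(-20))*8 = -3 - 200*8 = -3 - 1600 = -1603)
X = -1603
x(z(p)) - X = sqrt(10)*(1/16 + 10) - 1*(-1603) = sqrt(10)*(161/16) + 1603 = 161*sqrt(10)/16 + 1603 = 1603 + 161*sqrt(10)/16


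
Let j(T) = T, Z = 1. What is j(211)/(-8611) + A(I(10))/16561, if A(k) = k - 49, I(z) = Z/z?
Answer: -39154489/1426067710 ≈ -0.027456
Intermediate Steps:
I(z) = 1/z
A(k) = -49 + k
j(211)/(-8611) + A(I(10))/16561 = 211/(-8611) + (-49 + 1/10)/16561 = 211*(-1/8611) + (-49 + 1/10)*(1/16561) = -211/8611 - 489/10*1/16561 = -211/8611 - 489/165610 = -39154489/1426067710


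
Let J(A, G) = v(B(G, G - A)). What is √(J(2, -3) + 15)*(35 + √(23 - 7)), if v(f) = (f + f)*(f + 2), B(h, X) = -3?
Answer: 39*√21 ≈ 178.72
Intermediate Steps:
v(f) = 2*f*(2 + f) (v(f) = (2*f)*(2 + f) = 2*f*(2 + f))
J(A, G) = 6 (J(A, G) = 2*(-3)*(2 - 3) = 2*(-3)*(-1) = 6)
√(J(2, -3) + 15)*(35 + √(23 - 7)) = √(6 + 15)*(35 + √(23 - 7)) = √21*(35 + √16) = √21*(35 + 4) = √21*39 = 39*√21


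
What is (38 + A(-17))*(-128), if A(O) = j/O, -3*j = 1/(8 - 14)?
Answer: -744128/153 ≈ -4863.6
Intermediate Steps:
j = 1/18 (j = -1/(3*(8 - 14)) = -1/3/(-6) = -1/3*(-1/6) = 1/18 ≈ 0.055556)
A(O) = 1/(18*O)
(38 + A(-17))*(-128) = (38 + (1/18)/(-17))*(-128) = (38 + (1/18)*(-1/17))*(-128) = (38 - 1/306)*(-128) = (11627/306)*(-128) = -744128/153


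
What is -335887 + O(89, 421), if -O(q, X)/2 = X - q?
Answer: -336551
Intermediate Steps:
O(q, X) = -2*X + 2*q (O(q, X) = -2*(X - q) = -2*X + 2*q)
-335887 + O(89, 421) = -335887 + (-2*421 + 2*89) = -335887 + (-842 + 178) = -335887 - 664 = -336551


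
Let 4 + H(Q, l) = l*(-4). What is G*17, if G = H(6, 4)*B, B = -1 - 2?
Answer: 1020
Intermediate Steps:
H(Q, l) = -4 - 4*l (H(Q, l) = -4 + l*(-4) = -4 - 4*l)
B = -3
G = 60 (G = (-4 - 4*4)*(-3) = (-4 - 16)*(-3) = -20*(-3) = 60)
G*17 = 60*17 = 1020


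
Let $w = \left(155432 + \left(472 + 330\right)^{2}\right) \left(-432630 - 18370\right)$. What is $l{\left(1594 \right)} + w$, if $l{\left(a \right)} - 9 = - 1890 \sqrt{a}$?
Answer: $-360184835991 - 1890 \sqrt{1594} \approx -3.6018 \cdot 10^{11}$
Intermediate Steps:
$l{\left(a \right)} = 9 - 1890 \sqrt{a}$
$w = -360184836000$ ($w = \left(155432 + 802^{2}\right) \left(-451000\right) = \left(155432 + 643204\right) \left(-451000\right) = 798636 \left(-451000\right) = -360184836000$)
$l{\left(1594 \right)} + w = \left(9 - 1890 \sqrt{1594}\right) - 360184836000 = -360184835991 - 1890 \sqrt{1594}$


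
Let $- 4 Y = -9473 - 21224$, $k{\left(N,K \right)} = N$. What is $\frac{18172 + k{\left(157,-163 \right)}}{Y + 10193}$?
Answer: $\frac{73316}{71469} \approx 1.0258$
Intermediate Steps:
$Y = \frac{30697}{4}$ ($Y = - \frac{-9473 - 21224}{4} = \left(- \frac{1}{4}\right) \left(-30697\right) = \frac{30697}{4} \approx 7674.3$)
$\frac{18172 + k{\left(157,-163 \right)}}{Y + 10193} = \frac{18172 + 157}{\frac{30697}{4} + 10193} = \frac{18329}{\frac{71469}{4}} = 18329 \cdot \frac{4}{71469} = \frac{73316}{71469}$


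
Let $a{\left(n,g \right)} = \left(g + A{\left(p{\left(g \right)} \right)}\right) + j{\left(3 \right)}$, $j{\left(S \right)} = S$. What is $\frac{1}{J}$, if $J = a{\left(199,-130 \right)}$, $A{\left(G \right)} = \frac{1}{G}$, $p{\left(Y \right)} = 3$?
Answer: $- \frac{3}{380} \approx -0.0078947$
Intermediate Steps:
$a{\left(n,g \right)} = \frac{10}{3} + g$ ($a{\left(n,g \right)} = \left(g + \frac{1}{3}\right) + 3 = \left(\frac{1}{3} + g\right) + 3 = \frac{10}{3} + g$)
$J = - \frac{380}{3}$ ($J = \frac{10}{3} - 130 = - \frac{380}{3} \approx -126.67$)
$\frac{1}{J} = \frac{1}{- \frac{380}{3}} = - \frac{3}{380}$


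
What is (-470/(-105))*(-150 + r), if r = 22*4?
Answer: -5828/21 ≈ -277.52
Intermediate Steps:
r = 88
(-470/(-105))*(-150 + r) = (-470/(-105))*(-150 + 88) = -470*(-1/105)*(-62) = (94/21)*(-62) = -5828/21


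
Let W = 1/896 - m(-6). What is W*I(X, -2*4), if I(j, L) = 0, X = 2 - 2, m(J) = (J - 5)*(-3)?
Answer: 0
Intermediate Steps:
m(J) = 15 - 3*J (m(J) = (-5 + J)*(-3) = 15 - 3*J)
X = 0
W = -29567/896 (W = 1/896 - (15 - 3*(-6)) = 1/896 - (15 + 18) = 1/896 - 1*33 = 1/896 - 33 = -29567/896 ≈ -32.999)
W*I(X, -2*4) = -29567/896*0 = 0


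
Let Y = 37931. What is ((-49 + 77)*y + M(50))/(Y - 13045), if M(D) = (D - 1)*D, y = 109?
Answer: 2751/12443 ≈ 0.22109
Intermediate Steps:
M(D) = D*(-1 + D) (M(D) = (-1 + D)*D = D*(-1 + D))
((-49 + 77)*y + M(50))/(Y - 13045) = ((-49 + 77)*109 + 50*(-1 + 50))/(37931 - 13045) = (28*109 + 50*49)/24886 = (3052 + 2450)*(1/24886) = 5502*(1/24886) = 2751/12443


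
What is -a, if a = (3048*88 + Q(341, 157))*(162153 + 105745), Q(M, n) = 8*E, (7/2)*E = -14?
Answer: -71848100416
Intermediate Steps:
E = -4 (E = (2/7)*(-14) = -4)
Q(M, n) = -32 (Q(M, n) = 8*(-4) = -32)
a = 71848100416 (a = (3048*88 - 32)*(162153 + 105745) = (268224 - 32)*267898 = 268192*267898 = 71848100416)
-a = -1*71848100416 = -71848100416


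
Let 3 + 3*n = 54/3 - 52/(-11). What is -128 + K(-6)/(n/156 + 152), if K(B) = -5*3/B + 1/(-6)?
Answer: -100175252/782713 ≈ -127.98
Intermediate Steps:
K(B) = -⅙ - 15/B (K(B) = -5*3/B + 1*(-⅙) = -5*3/B - ⅙ = -15/B - ⅙ = -⅙ - 15/B)
n = 217/33 (n = -1 + (54/3 - 52/(-11))/3 = -1 + (54*(⅓) - 52*(-1/11))/3 = -1 + (18 + 52/11)/3 = -1 + (⅓)*(250/11) = -1 + 250/33 = 217/33 ≈ 6.5758)
-128 + K(-6)/(n/156 + 152) = -128 + ((⅙)*(-90 - 1*(-6))/(-6))/((217/33)/156 + 152) = -128 + ((⅙)*(-⅙)*(-90 + 6))/((217/33)*(1/156) + 152) = -128 + ((⅙)*(-⅙)*(-84))/(217/5148 + 152) = -128 + (7/3)/(782713/5148) = -128 + (5148/782713)*(7/3) = -128 + 12012/782713 = -100175252/782713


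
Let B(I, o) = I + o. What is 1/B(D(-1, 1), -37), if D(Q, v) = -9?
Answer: -1/46 ≈ -0.021739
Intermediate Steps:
1/B(D(-1, 1), -37) = 1/(-9 - 37) = 1/(-46) = -1/46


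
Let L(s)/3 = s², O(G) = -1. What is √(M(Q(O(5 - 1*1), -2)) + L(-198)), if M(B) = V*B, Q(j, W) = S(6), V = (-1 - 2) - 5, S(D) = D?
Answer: 2*√29391 ≈ 342.88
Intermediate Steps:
V = -8 (V = -3 - 5 = -8)
Q(j, W) = 6
L(s) = 3*s²
M(B) = -8*B
√(M(Q(O(5 - 1*1), -2)) + L(-198)) = √(-8*6 + 3*(-198)²) = √(-48 + 3*39204) = √(-48 + 117612) = √117564 = 2*√29391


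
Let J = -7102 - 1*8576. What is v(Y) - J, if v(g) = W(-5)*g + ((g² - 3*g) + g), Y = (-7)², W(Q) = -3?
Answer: 17834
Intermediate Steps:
Y = 49
v(g) = g² - 5*g (v(g) = -3*g + ((g² - 3*g) + g) = -3*g + (g² - 2*g) = g² - 5*g)
J = -15678 (J = -7102 - 8576 = -15678)
v(Y) - J = 49*(-5 + 49) - 1*(-15678) = 49*44 + 15678 = 2156 + 15678 = 17834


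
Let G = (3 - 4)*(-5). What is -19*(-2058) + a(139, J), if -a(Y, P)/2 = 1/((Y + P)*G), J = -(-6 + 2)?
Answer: 27957928/715 ≈ 39102.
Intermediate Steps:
G = 5 (G = -1*(-5) = 5)
J = 4 (J = -1*(-4) = 4)
a(Y, P) = -2/(5*P + 5*Y) (a(Y, P) = -2*1/(5*(Y + P)) = -2*1/(5*(P + Y)) = -2/(5*P + 5*Y))
-19*(-2058) + a(139, J) = -19*(-2058) - 2/(5*4 + 5*139) = 39102 - 2/(20 + 695) = 39102 - 2/715 = 27957928/715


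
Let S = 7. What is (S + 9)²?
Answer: 256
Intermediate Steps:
(S + 9)² = (7 + 9)² = 16² = 256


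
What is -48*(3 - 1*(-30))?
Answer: -1584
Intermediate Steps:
-48*(3 - 1*(-30)) = -48*(3 + 30) = -48*33 = -1584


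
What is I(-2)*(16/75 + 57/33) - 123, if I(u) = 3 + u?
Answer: -99874/825 ≈ -121.06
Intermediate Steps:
I(-2)*(16/75 + 57/33) - 123 = (3 - 2)*(16/75 + 57/33) - 123 = 1*(16*(1/75) + 57*(1/33)) - 123 = 1*(16/75 + 19/11) - 123 = 1*(1601/825) - 123 = 1601/825 - 123 = -99874/825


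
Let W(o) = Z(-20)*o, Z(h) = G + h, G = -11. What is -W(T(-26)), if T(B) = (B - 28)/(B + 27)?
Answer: -1674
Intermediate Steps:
T(B) = (-28 + B)/(27 + B)
Z(h) = -11 + h
W(o) = -31*o (W(o) = (-11 - 20)*o = -31*o)
-W(T(-26)) = -(-31)*(-28 - 26)/(27 - 26) = -(-31)*-54/1 = -(-31)*1*(-54) = -(-31)*(-54) = -1*1674 = -1674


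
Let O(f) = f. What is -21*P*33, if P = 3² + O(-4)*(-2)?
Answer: -11781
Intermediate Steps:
P = 17 (P = 3² - 4*(-2) = 9 + 8 = 17)
-21*P*33 = -21*17*33 = -357*33 = -11781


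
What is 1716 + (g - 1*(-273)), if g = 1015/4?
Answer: 8971/4 ≈ 2242.8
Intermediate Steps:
g = 1015/4 (g = 1015*(1/4) = 1015/4 ≈ 253.75)
1716 + (g - 1*(-273)) = 1716 + (1015/4 - 1*(-273)) = 1716 + (1015/4 + 273) = 1716 + 2107/4 = 8971/4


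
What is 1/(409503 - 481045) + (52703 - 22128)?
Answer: 2187396649/71542 ≈ 30575.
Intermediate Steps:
1/(409503 - 481045) + (52703 - 22128) = 1/(-71542) + 30575 = -1/71542 + 30575 = 2187396649/71542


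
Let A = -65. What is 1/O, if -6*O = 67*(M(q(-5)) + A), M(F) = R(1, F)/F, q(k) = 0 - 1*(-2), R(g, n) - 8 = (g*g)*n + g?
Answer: 12/7973 ≈ 0.0015051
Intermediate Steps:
R(g, n) = 8 + g + n*g² (R(g, n) = 8 + ((g*g)*n + g) = 8 + (g²*n + g) = 8 + (n*g² + g) = 8 + (g + n*g²) = 8 + g + n*g²)
q(k) = 2 (q(k) = 0 + 2 = 2)
M(F) = (9 + F)/F (M(F) = (8 + 1 + F*1²)/F = (8 + 1 + F*1)/F = (8 + 1 + F)/F = (9 + F)/F)
O = 7973/12 (O = -67*((9 + 2)/2 - 65)/6 = -67*((½)*11 - 65)/6 = -67*(11/2 - 65)/6 = -67*(-119)/(6*2) = -⅙*(-7973/2) = 7973/12 ≈ 664.42)
1/O = 1/(7973/12) = 12/7973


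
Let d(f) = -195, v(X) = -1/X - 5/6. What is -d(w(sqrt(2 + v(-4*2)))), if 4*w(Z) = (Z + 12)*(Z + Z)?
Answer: 195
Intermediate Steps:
v(X) = -5/6 - 1/X (v(X) = -1/X - 5*1/6 = -1/X - 5/6 = -5/6 - 1/X)
w(Z) = Z*(12 + Z)/2 (w(Z) = ((Z + 12)*(Z + Z))/4 = ((12 + Z)*(2*Z))/4 = (2*Z*(12 + Z))/4 = Z*(12 + Z)/2)
-d(w(sqrt(2 + v(-4*2)))) = -1*(-195) = 195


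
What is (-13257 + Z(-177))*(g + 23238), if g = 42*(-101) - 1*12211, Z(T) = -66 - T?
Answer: -89195610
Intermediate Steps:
g = -16453 (g = -4242 - 12211 = -16453)
(-13257 + Z(-177))*(g + 23238) = (-13257 + (-66 - 1*(-177)))*(-16453 + 23238) = (-13257 + (-66 + 177))*6785 = (-13257 + 111)*6785 = -13146*6785 = -89195610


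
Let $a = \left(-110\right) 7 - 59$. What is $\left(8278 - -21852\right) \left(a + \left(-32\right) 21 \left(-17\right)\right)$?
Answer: $319227350$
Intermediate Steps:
$a = -829$ ($a = -770 - 59 = -829$)
$\left(8278 - -21852\right) \left(a + \left(-32\right) 21 \left(-17\right)\right) = \left(8278 - -21852\right) \left(-829 + \left(-32\right) 21 \left(-17\right)\right) = \left(8278 + \left(-1826 + 23678\right)\right) \left(-829 - -11424\right) = \left(8278 + 21852\right) \left(-829 + 11424\right) = 30130 \cdot 10595 = 319227350$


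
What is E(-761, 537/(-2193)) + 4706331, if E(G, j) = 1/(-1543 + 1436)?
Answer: 503577416/107 ≈ 4.7063e+6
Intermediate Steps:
E(G, j) = -1/107 (E(G, j) = 1/(-107) = -1/107)
E(-761, 537/(-2193)) + 4706331 = -1/107 + 4706331 = 503577416/107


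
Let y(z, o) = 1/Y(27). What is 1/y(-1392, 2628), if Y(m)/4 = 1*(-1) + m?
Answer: 104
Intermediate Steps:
Y(m) = -4 + 4*m (Y(m) = 4*(1*(-1) + m) = 4*(-1 + m) = -4 + 4*m)
y(z, o) = 1/104 (y(z, o) = 1/(-4 + 4*27) = 1/(-4 + 108) = 1/104)
1/y(-1392, 2628) = 1/(1/104) = 104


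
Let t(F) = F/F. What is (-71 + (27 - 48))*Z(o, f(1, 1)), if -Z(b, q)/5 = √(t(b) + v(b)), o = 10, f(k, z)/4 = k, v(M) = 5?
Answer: 460*√6 ≈ 1126.8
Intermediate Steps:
t(F) = 1
f(k, z) = 4*k
Z(b, q) = -5*√6 (Z(b, q) = -5*√(1 + 5) = -5*√6)
(-71 + (27 - 48))*Z(o, f(1, 1)) = (-71 + (27 - 48))*(-5*√6) = (-71 - 21)*(-5*√6) = -(-460)*√6 = 460*√6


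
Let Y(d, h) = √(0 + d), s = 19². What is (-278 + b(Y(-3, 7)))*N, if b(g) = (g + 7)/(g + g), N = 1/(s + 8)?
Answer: -185/246 - 7*I*√3/2214 ≈ -0.75203 - 0.0054762*I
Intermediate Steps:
s = 361
Y(d, h) = √d
N = 1/369 (N = 1/(361 + 8) = 1/369 ≈ 0.0027100)
b(g) = (7 + g)/(2*g) (b(g) = (7 + g)/((2*g)) = (7 + g)*(1/(2*g)) = (7 + g)/(2*g))
(-278 + b(Y(-3, 7)))*N = (-278 + (7 + √(-3))/(2*(√(-3))))*(1/369) = (-278 + (7 + I*√3)/(2*((I*√3))))*(1/369) = (-278 + (-I*√3/3)*(7 + I*√3)/2)*(1/369) = (-278 - I*√3*(7 + I*√3)/6)*(1/369) = -278/369 - I*√3*(7 + I*√3)/2214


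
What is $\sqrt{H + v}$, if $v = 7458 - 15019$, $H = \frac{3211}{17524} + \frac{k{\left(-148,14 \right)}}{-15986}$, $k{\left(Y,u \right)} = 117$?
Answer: $\frac{i \sqrt{219436340792460231}}{5387282} \approx 86.953 i$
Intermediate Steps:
$H = \frac{1895413}{10774564}$ ($H = \frac{3211}{17524} + \frac{117}{-15986} = 3211 \cdot \frac{1}{17524} + 117 \left(- \frac{1}{15986}\right) = \frac{247}{1348} - \frac{117}{15986} = \frac{1895413}{10774564} \approx 0.17592$)
$v = -7561$
$\sqrt{H + v} = \sqrt{\frac{1895413}{10774564} - 7561} = \sqrt{- \frac{81464582991}{10774564}} = \frac{i \sqrt{219436340792460231}}{5387282}$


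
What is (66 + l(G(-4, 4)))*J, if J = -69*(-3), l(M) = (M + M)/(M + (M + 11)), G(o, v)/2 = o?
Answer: 71622/5 ≈ 14324.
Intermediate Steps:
G(o, v) = 2*o
l(M) = 2*M/(11 + 2*M) (l(M) = (2*M)/(M + (11 + M)) = (2*M)/(11 + 2*M) = 2*M/(11 + 2*M))
J = 207
(66 + l(G(-4, 4)))*J = (66 + 2*(2*(-4))/(11 + 2*(2*(-4))))*207 = (66 + 2*(-8)/(11 + 2*(-8)))*207 = (66 + 2*(-8)/(11 - 16))*207 = (66 + 2*(-8)/(-5))*207 = (66 + 2*(-8)*(-1/5))*207 = (66 + 16/5)*207 = (346/5)*207 = 71622/5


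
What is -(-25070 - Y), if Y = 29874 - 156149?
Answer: -101205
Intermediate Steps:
Y = -126275
-(-25070 - Y) = -(-25070 - 1*(-126275)) = -(-25070 + 126275) = -1*101205 = -101205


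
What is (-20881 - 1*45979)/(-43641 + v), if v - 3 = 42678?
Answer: 3343/48 ≈ 69.646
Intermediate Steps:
v = 42681 (v = 3 + 42678 = 42681)
(-20881 - 1*45979)/(-43641 + v) = (-20881 - 1*45979)/(-43641 + 42681) = (-20881 - 45979)/(-960) = -66860*(-1/960) = 3343/48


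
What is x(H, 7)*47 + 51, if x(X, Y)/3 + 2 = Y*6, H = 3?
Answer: 5691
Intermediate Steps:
x(X, Y) = -6 + 18*Y (x(X, Y) = -6 + 3*(Y*6) = -6 + 3*(6*Y) = -6 + 18*Y)
x(H, 7)*47 + 51 = (-6 + 18*7)*47 + 51 = (-6 + 126)*47 + 51 = 120*47 + 51 = 5640 + 51 = 5691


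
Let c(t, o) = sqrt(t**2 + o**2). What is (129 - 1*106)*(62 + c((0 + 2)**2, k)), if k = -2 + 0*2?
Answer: 1426 + 46*sqrt(5) ≈ 1528.9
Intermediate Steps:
k = -2 (k = -2 + 0 = -2)
c(t, o) = sqrt(o**2 + t**2)
(129 - 1*106)*(62 + c((0 + 2)**2, k)) = (129 - 1*106)*(62 + sqrt((-2)**2 + ((0 + 2)**2)**2)) = (129 - 106)*(62 + sqrt(4 + (2**2)**2)) = 23*(62 + sqrt(4 + 4**2)) = 23*(62 + sqrt(4 + 16)) = 23*(62 + sqrt(20)) = 23*(62 + 2*sqrt(5)) = 1426 + 46*sqrt(5)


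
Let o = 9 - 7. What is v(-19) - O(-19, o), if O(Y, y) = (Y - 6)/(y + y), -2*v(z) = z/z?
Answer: 23/4 ≈ 5.7500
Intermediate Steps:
o = 2
v(z) = -1/2 (v(z) = -z/(2*z) = -1/2*1 = -1/2)
O(Y, y) = (-6 + Y)/(2*y) (O(Y, y) = (-6 + Y)/((2*y)) = (-6 + Y)*(1/(2*y)) = (-6 + Y)/(2*y))
v(-19) - O(-19, o) = -1/2 - (-6 - 19)/(2*2) = -1/2 - (-25)/(2*2) = -1/2 - 1*(-25/4) = -1/2 + 25/4 = 23/4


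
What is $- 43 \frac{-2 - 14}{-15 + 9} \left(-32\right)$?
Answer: $\frac{11008}{3} \approx 3669.3$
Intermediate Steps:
$- 43 \frac{-2 - 14}{-15 + 9} \left(-32\right) = - 43 \left(- \frac{16}{-6}\right) \left(-32\right) = - 43 \left(\left(-16\right) \left(- \frac{1}{6}\right)\right) \left(-32\right) = \left(-43\right) \frac{8}{3} \left(-32\right) = \left(- \frac{344}{3}\right) \left(-32\right) = \frac{11008}{3}$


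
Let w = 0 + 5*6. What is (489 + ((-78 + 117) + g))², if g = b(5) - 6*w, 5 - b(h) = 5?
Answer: 121104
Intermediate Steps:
w = 30 (w = 0 + 30 = 30)
b(h) = 0 (b(h) = 5 - 1*5 = 5 - 5 = 0)
g = -180 (g = 0 - 6*30 = 0 - 180 = -180)
(489 + ((-78 + 117) + g))² = (489 + ((-78 + 117) - 180))² = (489 + (39 - 180))² = (489 - 141)² = 348² = 121104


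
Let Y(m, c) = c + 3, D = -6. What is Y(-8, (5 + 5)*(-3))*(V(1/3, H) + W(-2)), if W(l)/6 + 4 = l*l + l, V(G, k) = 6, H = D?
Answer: 162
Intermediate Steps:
H = -6
Y(m, c) = 3 + c
W(l) = -24 + 6*l + 6*l² (W(l) = -24 + 6*(l*l + l) = -24 + 6*(l² + l) = -24 + 6*(l + l²) = -24 + (6*l + 6*l²) = -24 + 6*l + 6*l²)
Y(-8, (5 + 5)*(-3))*(V(1/3, H) + W(-2)) = (3 + (5 + 5)*(-3))*(6 + (-24 + 6*(-2) + 6*(-2)²)) = (3 + 10*(-3))*(6 + (-24 - 12 + 6*4)) = (3 - 30)*(6 + (-24 - 12 + 24)) = -27*(6 - 12) = -27*(-6) = 162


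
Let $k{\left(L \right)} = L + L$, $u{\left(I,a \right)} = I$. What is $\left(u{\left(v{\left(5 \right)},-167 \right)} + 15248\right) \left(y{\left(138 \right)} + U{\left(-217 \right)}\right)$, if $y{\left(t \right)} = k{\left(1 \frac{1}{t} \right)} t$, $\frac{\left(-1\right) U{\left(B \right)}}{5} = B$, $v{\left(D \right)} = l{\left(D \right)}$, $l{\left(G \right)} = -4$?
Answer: $16570228$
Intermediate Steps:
$v{\left(D \right)} = -4$
$U{\left(B \right)} = - 5 B$
$k{\left(L \right)} = 2 L$
$y{\left(t \right)} = 2$ ($y{\left(t \right)} = 2 \cdot 1 \frac{1}{t} t = \frac{2}{t} t = 2$)
$\left(u{\left(v{\left(5 \right)},-167 \right)} + 15248\right) \left(y{\left(138 \right)} + U{\left(-217 \right)}\right) = \left(-4 + 15248\right) \left(2 - -1085\right) = 15244 \left(2 + 1085\right) = 15244 \cdot 1087 = 16570228$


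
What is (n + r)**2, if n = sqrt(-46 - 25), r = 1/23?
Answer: -37558/529 + 2*I*sqrt(71)/23 ≈ -70.998 + 0.73271*I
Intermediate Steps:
r = 1/23 ≈ 0.043478
n = I*sqrt(71) (n = sqrt(-71) = I*sqrt(71) ≈ 8.4261*I)
(n + r)**2 = (I*sqrt(71) + 1/23)**2 = (1/23 + I*sqrt(71))**2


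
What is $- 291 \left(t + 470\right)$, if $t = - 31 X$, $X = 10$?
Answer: $-46560$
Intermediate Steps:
$t = -310$ ($t = \left(-31\right) 10 = -310$)
$- 291 \left(t + 470\right) = - 291 \left(-310 + 470\right) = \left(-291\right) 160 = -46560$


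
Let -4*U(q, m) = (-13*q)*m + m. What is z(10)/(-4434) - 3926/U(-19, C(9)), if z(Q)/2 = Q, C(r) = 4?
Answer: 4350731/274908 ≈ 15.826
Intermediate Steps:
z(Q) = 2*Q
U(q, m) = -m/4 + 13*m*q/4 (U(q, m) = -((-13*q)*m + m)/4 = -(-13*m*q + m)/4 = -(m - 13*m*q)/4 = -m/4 + 13*m*q/4)
z(10)/(-4434) - 3926/U(-19, C(9)) = (2*10)/(-4434) - 3926/(-1 + 13*(-19)) = 20*(-1/4434) - 3926/(-1 - 247) = -10/2217 - 3926/((¼)*4*(-248)) = -10/2217 - 3926/(-248) = -10/2217 - 3926*(-1/248) = -10/2217 + 1963/124 = 4350731/274908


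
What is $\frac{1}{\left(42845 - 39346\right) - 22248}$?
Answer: $- \frac{1}{18749} \approx -5.3336 \cdot 10^{-5}$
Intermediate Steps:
$\frac{1}{\left(42845 - 39346\right) - 22248} = \frac{1}{3499 - 22248} = \frac{1}{-18749} = - \frac{1}{18749}$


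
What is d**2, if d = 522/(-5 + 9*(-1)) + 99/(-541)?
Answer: 20133907236/14341369 ≈ 1403.9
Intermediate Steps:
d = -141894/3787 (d = 522/(-5 - 9) + 99*(-1/541) = 522/(-14) - 99/541 = 522*(-1/14) - 99/541 = -261/7 - 99/541 = -141894/3787 ≈ -37.469)
d**2 = (-141894/3787)**2 = 20133907236/14341369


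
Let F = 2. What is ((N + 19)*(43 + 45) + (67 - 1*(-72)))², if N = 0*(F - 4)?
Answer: 3279721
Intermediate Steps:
N = 0 (N = 0*(2 - 4) = 0*(-2) = 0)
((N + 19)*(43 + 45) + (67 - 1*(-72)))² = ((0 + 19)*(43 + 45) + (67 - 1*(-72)))² = (19*88 + (67 + 72))² = (1672 + 139)² = 1811² = 3279721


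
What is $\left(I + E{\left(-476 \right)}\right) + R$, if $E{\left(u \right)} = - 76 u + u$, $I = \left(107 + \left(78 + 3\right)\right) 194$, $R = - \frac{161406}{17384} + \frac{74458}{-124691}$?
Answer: $\frac{78210326294875}{1083814172} \approx 72162.0$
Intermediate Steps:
$R = - \frac{10710126709}{1083814172}$ ($R = \left(-161406\right) \frac{1}{17384} + 74458 \left(- \frac{1}{124691}\right) = - \frac{80703}{8692} - \frac{74458}{124691} = - \frac{10710126709}{1083814172} \approx -9.8819$)
$I = 36472$ ($I = \left(107 + 81\right) 194 = 188 \cdot 194 = 36472$)
$E{\left(u \right)} = - 75 u$
$\left(I + E{\left(-476 \right)}\right) + R = \left(36472 - -35700\right) - \frac{10710126709}{1083814172} = \left(36472 + 35700\right) - \frac{10710126709}{1083814172} = 72172 - \frac{10710126709}{1083814172} = \frac{78210326294875}{1083814172}$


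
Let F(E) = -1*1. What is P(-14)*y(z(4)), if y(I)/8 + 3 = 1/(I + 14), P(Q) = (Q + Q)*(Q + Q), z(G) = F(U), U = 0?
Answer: -238336/13 ≈ -18334.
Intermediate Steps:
F(E) = -1
z(G) = -1
P(Q) = 4*Q² (P(Q) = (2*Q)*(2*Q) = 4*Q²)
y(I) = -24 + 8/(14 + I) (y(I) = -24 + 8/(I + 14) = -24 + 8/(14 + I))
P(-14)*y(z(4)) = (4*(-14)²)*(8*(-41 - 3*(-1))/(14 - 1)) = (4*196)*(8*(-41 + 3)/13) = 784*(8*(1/13)*(-38)) = 784*(-304/13) = -238336/13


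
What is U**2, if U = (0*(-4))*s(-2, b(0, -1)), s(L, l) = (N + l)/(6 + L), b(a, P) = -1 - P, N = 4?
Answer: 0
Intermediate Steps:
s(L, l) = (4 + l)/(6 + L)
U = 0 (U = (0*(-4))*((4 + (-1 - 1*(-1)))/(6 - 2)) = 0*((4 + (-1 + 1))/4) = 0*((4 + 0)/4) = 0*((1/4)*4) = 0*1 = 0)
U**2 = 0**2 = 0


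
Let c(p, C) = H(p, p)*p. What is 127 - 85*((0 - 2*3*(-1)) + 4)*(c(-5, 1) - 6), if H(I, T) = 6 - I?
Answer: 51977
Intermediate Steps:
c(p, C) = p*(6 - p) (c(p, C) = (6 - p)*p = p*(6 - p))
127 - 85*((0 - 2*3*(-1)) + 4)*(c(-5, 1) - 6) = 127 - 85*((0 - 2*3*(-1)) + 4)*(-5*(6 - 1*(-5)) - 6) = 127 - 85*((0 - 6*(-1)) + 4)*(-5*(6 + 5) - 6) = 127 - 85*((0 + 6) + 4)*(-5*11 - 6) = 127 - 85*(6 + 4)*(-55 - 6) = 127 - 850*(-61) = 127 - 85*(-610) = 127 + 51850 = 51977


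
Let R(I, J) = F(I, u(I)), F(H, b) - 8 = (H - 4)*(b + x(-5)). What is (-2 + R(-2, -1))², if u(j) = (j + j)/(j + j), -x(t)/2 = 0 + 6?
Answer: 5184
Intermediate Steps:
x(t) = -12 (x(t) = -2*(0 + 6) = -2*6 = -12)
u(j) = 1 (u(j) = (2*j)/((2*j)) = (2*j)*(1/(2*j)) = 1)
F(H, b) = 8 + (-12 + b)*(-4 + H) (F(H, b) = 8 + (H - 4)*(b - 12) = 8 + (-4 + H)*(-12 + b) = 8 + (-12 + b)*(-4 + H))
R(I, J) = 52 - 11*I (R(I, J) = 56 - 12*I - 4*1 + I*1 = 56 - 12*I - 4 + I = 52 - 11*I)
(-2 + R(-2, -1))² = (-2 + (52 - 11*(-2)))² = (-2 + (52 + 22))² = (-2 + 74)² = 72² = 5184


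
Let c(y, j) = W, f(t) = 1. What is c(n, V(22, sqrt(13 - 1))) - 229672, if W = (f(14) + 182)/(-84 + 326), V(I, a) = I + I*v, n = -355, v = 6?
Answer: -55580441/242 ≈ -2.2967e+5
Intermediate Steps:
V(I, a) = 7*I (V(I, a) = I + I*6 = I + 6*I = 7*I)
W = 183/242 (W = (1 + 182)/(-84 + 326) = 183/242 ≈ 0.75620)
c(y, j) = 183/242
c(n, V(22, sqrt(13 - 1))) - 229672 = 183/242 - 229672 = -55580441/242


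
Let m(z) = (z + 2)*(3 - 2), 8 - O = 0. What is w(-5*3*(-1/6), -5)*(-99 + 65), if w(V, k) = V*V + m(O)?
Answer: -1105/2 ≈ -552.50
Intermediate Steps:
O = 8 (O = 8 - 1*0 = 8 + 0 = 8)
m(z) = 2 + z (m(z) = (2 + z)*1 = 2 + z)
w(V, k) = 10 + V² (w(V, k) = V*V + (2 + 8) = V² + 10 = 10 + V²)
w(-5*3*(-1/6), -5)*(-99 + 65) = (10 + (-5*3*(-1/6))²)*(-99 + 65) = (10 + (-15*(-1*⅙))²)*(-34) = (10 + (-15*(-1)/6)²)*(-34) = (10 + (-1*(-5/2))²)*(-34) = (10 + (5/2)²)*(-34) = (10 + 25/4)*(-34) = (65/4)*(-34) = -1105/2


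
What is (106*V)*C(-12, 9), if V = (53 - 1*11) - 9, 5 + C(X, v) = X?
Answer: -59466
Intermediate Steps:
C(X, v) = -5 + X
V = 33 (V = (53 - 11) - 9 = 42 - 9 = 33)
(106*V)*C(-12, 9) = (106*33)*(-5 - 12) = 3498*(-17) = -59466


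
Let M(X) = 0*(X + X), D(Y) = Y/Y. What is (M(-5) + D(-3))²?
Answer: 1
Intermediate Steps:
D(Y) = 1
M(X) = 0 (M(X) = 0*(2*X) = 0)
(M(-5) + D(-3))² = (0 + 1)² = 1² = 1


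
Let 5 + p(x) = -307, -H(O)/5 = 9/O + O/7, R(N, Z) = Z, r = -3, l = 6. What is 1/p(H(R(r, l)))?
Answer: -1/312 ≈ -0.0032051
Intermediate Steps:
H(O) = -45/O - 5*O/7 (H(O) = -5*(9/O + O/7) = -45/O - 5*O/7)
p(x) = -312 (p(x) = -5 - 307 = -312)
1/p(H(R(r, l))) = 1/(-312) = -1/312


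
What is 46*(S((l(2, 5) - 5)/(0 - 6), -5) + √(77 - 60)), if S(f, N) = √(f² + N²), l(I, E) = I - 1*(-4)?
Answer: 46*√17 + 23*√901/3 ≈ 419.79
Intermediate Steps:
l(I, E) = 4 + I (l(I, E) = I + 4 = 4 + I)
S(f, N) = √(N² + f²)
46*(S((l(2, 5) - 5)/(0 - 6), -5) + √(77 - 60)) = 46*(√((-5)² + (((4 + 2) - 5)/(0 - 6))²) + √(77 - 60)) = 46*(√(25 + ((6 - 5)/(-6))²) + √17) = 46*(√(25 + (1*(-⅙))²) + √17) = 46*(√(25 + (-⅙)²) + √17) = 46*(√(25 + 1/36) + √17) = 46*(√(901/36) + √17) = 46*(√901/6 + √17) = 46*(√17 + √901/6) = 46*√17 + 23*√901/3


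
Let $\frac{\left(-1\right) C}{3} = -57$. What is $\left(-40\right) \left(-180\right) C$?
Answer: $1231200$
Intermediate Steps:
$C = 171$ ($C = \left(-3\right) \left(-57\right) = 171$)
$\left(-40\right) \left(-180\right) C = \left(-40\right) \left(-180\right) 171 = 7200 \cdot 171 = 1231200$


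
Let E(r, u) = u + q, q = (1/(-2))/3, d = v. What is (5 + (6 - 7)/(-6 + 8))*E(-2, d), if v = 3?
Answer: 51/4 ≈ 12.750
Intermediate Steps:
d = 3
q = -1/6 (q = (1*(-1/2))*(1/3) = -1/2*1/3 = -1/6 ≈ -0.16667)
E(r, u) = -1/6 + u (E(r, u) = u - 1/6 = -1/6 + u)
(5 + (6 - 7)/(-6 + 8))*E(-2, d) = (5 + (6 - 7)/(-6 + 8))*(-1/6 + 3) = (5 - 1/2)*(17/6) = (9/2)*(17/6) = 51/4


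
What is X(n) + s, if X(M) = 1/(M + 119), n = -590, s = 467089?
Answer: 219998918/471 ≈ 4.6709e+5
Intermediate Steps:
X(M) = 1/(119 + M)
X(n) + s = 1/(119 - 590) + 467089 = 1/(-471) + 467089 = -1/471 + 467089 = 219998918/471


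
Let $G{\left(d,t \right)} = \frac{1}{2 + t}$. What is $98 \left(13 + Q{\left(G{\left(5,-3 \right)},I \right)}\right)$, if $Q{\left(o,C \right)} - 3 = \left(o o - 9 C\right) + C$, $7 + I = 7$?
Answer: $1666$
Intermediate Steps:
$I = 0$ ($I = -7 + 7 = 0$)
$Q{\left(o,C \right)} = 3 + o^{2} - 8 C$ ($Q{\left(o,C \right)} = 3 - \left(8 C - o o\right) = 3 - \left(- o^{2} + 8 C\right) = 3 + o^{2} - 8 C$)
$98 \left(13 + Q{\left(G{\left(5,-3 \right)},I \right)}\right) = 98 \left(13 + \left(3 + \left(\frac{1}{2 - 3}\right)^{2} - 0\right)\right) = 98 \left(13 + \left(3 + \left(\frac{1}{-1}\right)^{2} + 0\right)\right) = 98 \left(13 + \left(3 + \left(-1\right)^{2} + 0\right)\right) = 98 \left(13 + \left(3 + 1 + 0\right)\right) = 98 \left(13 + 4\right) = 98 \cdot 17 = 1666$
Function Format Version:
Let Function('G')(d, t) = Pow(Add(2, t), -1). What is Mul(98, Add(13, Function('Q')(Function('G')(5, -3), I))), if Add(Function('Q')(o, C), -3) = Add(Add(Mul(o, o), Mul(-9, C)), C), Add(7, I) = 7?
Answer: 1666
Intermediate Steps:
I = 0 (I = Add(-7, 7) = 0)
Function('Q')(o, C) = Add(3, Pow(o, 2), Mul(-8, C)) (Function('Q')(o, C) = Add(3, Add(Add(Mul(o, o), Mul(-9, C)), C)) = Add(3, Add(Add(Pow(o, 2), Mul(-9, C)), C)) = Add(3, Add(Pow(o, 2), Mul(-8, C))) = Add(3, Pow(o, 2), Mul(-8, C)))
Mul(98, Add(13, Function('Q')(Function('G')(5, -3), I))) = Mul(98, Add(13, Add(3, Pow(Pow(Add(2, -3), -1), 2), Mul(-8, 0)))) = Mul(98, Add(13, Add(3, Pow(Pow(-1, -1), 2), 0))) = Mul(98, Add(13, Add(3, Pow(-1, 2), 0))) = Mul(98, Add(13, Add(3, 1, 0))) = Mul(98, Add(13, 4)) = Mul(98, 17) = 1666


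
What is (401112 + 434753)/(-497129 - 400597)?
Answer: -835865/897726 ≈ -0.93109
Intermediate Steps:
(401112 + 434753)/(-497129 - 400597) = 835865/(-897726) = 835865*(-1/897726) = -835865/897726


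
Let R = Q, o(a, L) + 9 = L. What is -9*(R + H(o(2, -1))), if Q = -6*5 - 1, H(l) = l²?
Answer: -621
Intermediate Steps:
o(a, L) = -9 + L
Q = -31 (Q = -30 - 1 = -31)
R = -31
-9*(R + H(o(2, -1))) = -9*(-31 + (-9 - 1)²) = -9*(-31 + (-10)²) = -9*(-31 + 100) = -9*69 = -621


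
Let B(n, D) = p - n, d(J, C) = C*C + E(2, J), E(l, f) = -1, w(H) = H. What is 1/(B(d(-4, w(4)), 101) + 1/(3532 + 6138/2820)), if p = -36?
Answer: -1661063/84713743 ≈ -0.019608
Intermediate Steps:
d(J, C) = -1 + C**2 (d(J, C) = C*C - 1 = C**2 - 1 = -1 + C**2)
B(n, D) = -36 - n
1/(B(d(-4, w(4)), 101) + 1/(3532 + 6138/2820)) = 1/((-36 - (-1 + 4**2)) + 1/(3532 + 6138/2820)) = 1/((-36 - (-1 + 16)) + 1/(3532 + 6138*(1/2820))) = 1/((-36 - 1*15) + 1/(3532 + 1023/470)) = 1/((-36 - 15) + 1/(1661063/470)) = 1/(-51 + 470/1661063) = 1/(-84713743/1661063) = -1661063/84713743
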